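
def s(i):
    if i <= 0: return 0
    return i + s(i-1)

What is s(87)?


s(87)
= 87 + 86 + 85 + 84 + 83 + 82 + 81 + 80 + 79 + 78 + 77 + 76 + 75 + 74 + 73 + 72 + 71 + 70 + 69 + 68 + 67 + 66 + 65 + 64 + 63 + 62 + 61 + 60 + 59 + 58 + 57 + 56 + 55 + 54 + 53 + 52 + 51 + 50 + 49 + 48 + 47 + 46 + 45 + 44 + 43 + 42 + 41 + 40 + 39 + 38 + 37 + 36 + 35 + 34 + 33 + 32 + 31 + 30 + 29 + 28 + 27 + 26 + 25 + 24 + 23 + 22 + 21 + 20 + 19 + 18 + 17 + 16 + 15 + 14 + 13 + 12 + 11 + 10 + 9 + 8 + 7 + 6 + 5 + 4 + 3 + 2 + 1 + s(0)
= 87 + 86 + 85 + 84 + 83 + 82 + 81 + 80 + 79 + 78 + 77 + 76 + 75 + 74 + 73 + 72 + 71 + 70 + 69 + 68 + 67 + 66 + 65 + 64 + 63 + 62 + 61 + 60 + 59 + 58 + 57 + 56 + 55 + 54 + 53 + 52 + 51 + 50 + 49 + 48 + 47 + 46 + 45 + 44 + 43 + 42 + 41 + 40 + 39 + 38 + 37 + 36 + 35 + 34 + 33 + 32 + 31 + 30 + 29 + 28 + 27 + 26 + 25 + 24 + 23 + 22 + 21 + 20 + 19 + 18 + 17 + 16 + 15 + 14 + 13 + 12 + 11 + 10 + 9 + 8 + 7 + 6 + 5 + 4 + 3 + 2 + 1 + 0
= 3828

3828


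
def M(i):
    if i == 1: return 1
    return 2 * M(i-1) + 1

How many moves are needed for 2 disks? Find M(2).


M(2) = 2 * M(1) + 1
M(1) = 1  (base case)
M(2) = 2 * 1 + 1 = 3

3


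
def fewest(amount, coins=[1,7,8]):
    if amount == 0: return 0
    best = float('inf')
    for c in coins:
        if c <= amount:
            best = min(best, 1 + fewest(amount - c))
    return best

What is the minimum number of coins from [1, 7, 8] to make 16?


Building up with DP:
fewest(0) = 0
fewest(1) = min(1+fewest(0)=1+0=1) = 1
fewest(2) = min(1+fewest(1)=1+1=2) = 2
fewest(3) = min(1+fewest(2)=1+2=3) = 3
fewest(4) = min(1+fewest(3)=1+3=4) = 4
fewest(5) = min(1+fewest(4)=1+4=5) = 5
fewest(6) = min(1+fewest(5)=1+5=6) = 6
fewest(7) = min(1+fewest(6)=1+6=7, 1+fewest(0)=1+0=1) = 1
fewest(8) = min(1+fewest(7)=1+1=2, 1+fewest(1)=1+1=2, 1+fewest(0)=1+0=1) = 1
fewest(9) = min(1+fewest(8)=1+1=2, 1+fewest(2)=1+2=3, 1+fewest(1)=1+1=2) = 2
fewest(10) = min(1+fewest(9)=1+2=3, 1+fewest(3)=1+3=4, 1+fewest(2)=1+2=3) = 3
fewest(11) = min(1+fewest(10)=1+3=4, 1+fewest(4)=1+4=5, 1+fewest(3)=1+3=4) = 4
fewest(12) = min(1+fewest(11)=1+4=5, 1+fewest(5)=1+5=6, 1+fewest(4)=1+4=5) = 5
fewest(13) = min(1+fewest(12)=1+5=6, 1+fewest(6)=1+6=7, 1+fewest(5)=1+5=6) = 6
fewest(14) = min(1+fewest(13)=1+6=7, 1+fewest(7)=1+1=2, 1+fewest(6)=1+6=7) = 2
fewest(15) = min(1+fewest(14)=1+2=3, 1+fewest(8)=1+1=2, 1+fewest(7)=1+1=2) = 2
fewest(16) = min(1+fewest(15)=1+2=3, 1+fewest(9)=1+2=3, 1+fewest(8)=1+1=2) = 2

2


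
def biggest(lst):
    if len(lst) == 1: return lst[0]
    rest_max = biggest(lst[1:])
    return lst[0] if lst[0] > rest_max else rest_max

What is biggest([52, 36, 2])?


biggest([52, 36, 2]): compare 52 with biggest([36, 2])
biggest([36, 2]): compare 36 with biggest([2])
biggest([2]) = 2  (base case)
Compare 36 with 2 -> 36
Compare 52 with 36 -> 52

52


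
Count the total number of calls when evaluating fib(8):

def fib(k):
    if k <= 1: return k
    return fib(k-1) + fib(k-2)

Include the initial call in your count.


Let C(n) = total calls for fib(n)
C(0) = 1, C(1) = 1
C(2) = 1 + C(1) + C(0) = 1 + 1 + 1 = 3
C(3) = 1 + C(2) + C(1) = 1 + 3 + 1 = 5
C(4) = 1 + C(3) + C(2) = 1 + 5 + 3 = 9
C(5) = 1 + C(4) + C(3) = 1 + 9 + 5 = 15
C(6) = 1 + C(5) + C(4) = 1 + 15 + 9 = 25
C(7) = 1 + C(6) + C(5) = 1 + 25 + 15 = 41
C(8) = 1 + C(7) + C(6) = 1 + 41 + 25 = 67

67


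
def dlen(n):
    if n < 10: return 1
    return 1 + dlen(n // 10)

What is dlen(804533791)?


dlen(804533791) = 1 + dlen(80453379)
dlen(80453379) = 1 + dlen(8045337)
dlen(8045337) = 1 + dlen(804533)
dlen(804533) = 1 + dlen(80453)
dlen(80453) = 1 + dlen(8045)
dlen(8045) = 1 + dlen(804)
dlen(804) = 1 + dlen(80)
dlen(80) = 1 + dlen(8)
dlen(8) = 1  (base case: 8 < 10)
Unwinding: 1 + 1 + 1 + 1 + 1 + 1 + 1 + 1 + 1 = 9

9


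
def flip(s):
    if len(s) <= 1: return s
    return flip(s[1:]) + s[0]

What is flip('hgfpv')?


flip('hgfpv') = flip('gfpv') + 'h'
flip('gfpv') = flip('fpv') + 'g'
flip('fpv') = flip('pv') + 'f'
flip('pv') = flip('v') + 'p'
flip('v') = 'v'  (base case)
Concatenating: 'v' + 'p' + 'f' + 'g' + 'h' = 'vpfgh'

vpfgh


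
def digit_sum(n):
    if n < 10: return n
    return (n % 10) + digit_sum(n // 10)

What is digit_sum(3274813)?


digit_sum(3274813) = 3 + digit_sum(327481)
digit_sum(327481) = 1 + digit_sum(32748)
digit_sum(32748) = 8 + digit_sum(3274)
digit_sum(3274) = 4 + digit_sum(327)
digit_sum(327) = 7 + digit_sum(32)
digit_sum(32) = 2 + digit_sum(3)
digit_sum(3) = 3  (base case)
Total: 3 + 1 + 8 + 4 + 7 + 2 + 3 = 28

28


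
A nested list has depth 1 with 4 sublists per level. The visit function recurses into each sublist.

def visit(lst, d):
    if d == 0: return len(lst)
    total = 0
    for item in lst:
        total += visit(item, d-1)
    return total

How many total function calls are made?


At depth 0 (root): 1 call
At depth 1: each of 1 parents calls visit on 4 children = 4 calls
Total: 1 + 4 = 5

5


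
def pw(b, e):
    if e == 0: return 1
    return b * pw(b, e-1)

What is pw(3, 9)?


pw(3, 9)
= 3 * pw(3, 8)
= 3 * 3 * pw(3, 7)
= 3 * 3 * 3 * pw(3, 6)
= 3 * 3 * 3 * 3 * pw(3, 5)
= 3 * 3 * 3 * 3 * 3 * pw(3, 4)
= 3 * 3 * 3 * 3 * 3 * 3 * pw(3, 3)
= 3 * 3 * 3 * 3 * 3 * 3 * 3 * pw(3, 2)
= 3 * 3 * 3 * 3 * 3 * 3 * 3 * 3 * pw(3, 1)
= 3 * 3 * 3 * 3 * 3 * 3 * 3 * 3 * 3 * pw(3, 0)
= 3 * 3 * 3 * 3 * 3 * 3 * 3 * 3 * 3 * 1
= 19683

19683


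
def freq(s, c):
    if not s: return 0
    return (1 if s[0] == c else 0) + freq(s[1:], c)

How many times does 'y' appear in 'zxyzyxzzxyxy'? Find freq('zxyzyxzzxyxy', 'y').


s[0]='z' != 'y' -> 0
s[0]='x' != 'y' -> 0
s[0]='y' == 'y' -> 1
s[0]='z' != 'y' -> 0
s[0]='y' == 'y' -> 1
s[0]='x' != 'y' -> 0
s[0]='z' != 'y' -> 0
s[0]='z' != 'y' -> 0
s[0]='x' != 'y' -> 0
s[0]='y' == 'y' -> 1
s[0]='x' != 'y' -> 0
s[0]='y' == 'y' -> 1
Sum: 0 + 0 + 1 + 0 + 1 + 0 + 0 + 0 + 0 + 1 + 0 + 1 = 4

4


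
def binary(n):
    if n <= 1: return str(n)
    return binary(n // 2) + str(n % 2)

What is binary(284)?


binary(284) = binary(142) + '0'
binary(142) = binary(71) + '0'
binary(71) = binary(35) + '1'
binary(35) = binary(17) + '1'
binary(17) = binary(8) + '1'
binary(8) = binary(4) + '0'
binary(4) = binary(2) + '0'
binary(2) = binary(1) + '0'
binary(1) = '1'  (base case)
Concatenating: '1' + '0' + '0' + '0' + '1' + '1' + '1' + '0' + '0' = '100011100'

100011100


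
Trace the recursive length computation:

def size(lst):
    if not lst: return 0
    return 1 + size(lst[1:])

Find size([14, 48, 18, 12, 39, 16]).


size([14, 48, 18, 12, 39, 16]) = 1 + size([48, 18, 12, 39, 16])
size([48, 18, 12, 39, 16]) = 1 + size([18, 12, 39, 16])
size([18, 12, 39, 16]) = 1 + size([12, 39, 16])
size([12, 39, 16]) = 1 + size([39, 16])
size([39, 16]) = 1 + size([16])
size([16]) = 1 + size([])
size([]) = 0  (base case)
Unwinding: 1 + 1 + 1 + 1 + 1 + 1 + 0 = 6

6


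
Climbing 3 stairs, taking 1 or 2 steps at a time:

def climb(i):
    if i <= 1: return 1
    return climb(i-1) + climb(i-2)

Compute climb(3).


Building up from base cases:
climb(0) = 1
climb(1) = 1
climb(2) = climb(1) + climb(0) = 1 + 1 = 2
climb(3) = climb(2) + climb(1) = 2 + 1 = 3

3


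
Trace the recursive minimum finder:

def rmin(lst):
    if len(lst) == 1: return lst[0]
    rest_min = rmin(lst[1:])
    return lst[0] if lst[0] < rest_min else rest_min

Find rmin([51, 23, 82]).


rmin([51, 23, 82]): compare 51 with rmin([23, 82])
rmin([23, 82]): compare 23 with rmin([82])
rmin([82]) = 82  (base case)
Compare 23 with 82 -> 23
Compare 51 with 23 -> 23

23


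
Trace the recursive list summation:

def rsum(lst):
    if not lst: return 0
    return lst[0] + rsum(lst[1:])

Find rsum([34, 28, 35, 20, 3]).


rsum([34, 28, 35, 20, 3]) = 34 + rsum([28, 35, 20, 3])
rsum([28, 35, 20, 3]) = 28 + rsum([35, 20, 3])
rsum([35, 20, 3]) = 35 + rsum([20, 3])
rsum([20, 3]) = 20 + rsum([3])
rsum([3]) = 3 + rsum([])
rsum([]) = 0  (base case)
Total: 34 + 28 + 35 + 20 + 3 + 0 = 120

120


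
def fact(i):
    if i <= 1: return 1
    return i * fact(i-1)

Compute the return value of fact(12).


fact(12)
= 12 * fact(11)
= 12 * 11 * fact(10)
= 12 * 11 * 10 * fact(9)
= 12 * 11 * 10 * 9 * fact(8)
= 12 * 11 * 10 * 9 * 8 * fact(7)
= 12 * 11 * 10 * 9 * 8 * 7 * fact(6)
= 12 * 11 * 10 * 9 * 8 * 7 * 6 * fact(5)
= 12 * 11 * 10 * 9 * 8 * 7 * 6 * 5 * fact(4)
= 12 * 11 * 10 * 9 * 8 * 7 * 6 * 5 * 4 * fact(3)
= 12 * 11 * 10 * 9 * 8 * 7 * 6 * 5 * 4 * 3 * fact(2)
= 12 * 11 * 10 * 9 * 8 * 7 * 6 * 5 * 4 * 3 * 2 * fact(1)
= 12 * 11 * 10 * 9 * 8 * 7 * 6 * 5 * 4 * 3 * 2 * 1
= 479001600

479001600


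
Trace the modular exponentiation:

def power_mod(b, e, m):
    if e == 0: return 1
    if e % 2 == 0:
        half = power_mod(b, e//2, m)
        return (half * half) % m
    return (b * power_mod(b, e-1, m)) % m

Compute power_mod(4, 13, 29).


power_mod(4, 13, 29): e is odd, compute power_mod(4, 12, 29)
  power_mod(4, 12, 29): e is even, compute power_mod(4, 6, 29)
    power_mod(4, 6, 29): e is even, compute power_mod(4, 3, 29)
      power_mod(4, 3, 29): e is odd, compute power_mod(4, 2, 29)
        power_mod(4, 2, 29): e is even, compute power_mod(4, 1, 29)
          power_mod(4, 1, 29): e is odd, compute power_mod(4, 0, 29)
          power_mod(4, 0, 29) = 1
          (4 * 1) % 29 = 4
        half=4, (4*4) % 29 = 16
      (4 * 16) % 29 = 6
    half=6, (6*6) % 29 = 7
  half=7, (7*7) % 29 = 20
(4 * 20) % 29 = 22

22


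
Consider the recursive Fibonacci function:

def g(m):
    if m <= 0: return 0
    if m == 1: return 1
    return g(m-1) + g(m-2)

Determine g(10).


Computing g(10) bottom-up:
g(0) = 0
g(1) = 1
g(2) = g(1) + g(0) = 1 + 0 = 1
g(3) = g(2) + g(1) = 1 + 1 = 2
g(4) = g(3) + g(2) = 2 + 1 = 3
g(5) = g(4) + g(3) = 3 + 2 = 5
g(6) = g(5) + g(4) = 5 + 3 = 8
g(7) = g(6) + g(5) = 8 + 5 = 13
g(8) = g(7) + g(6) = 13 + 8 = 21
g(9) = g(8) + g(7) = 21 + 13 = 34
g(10) = g(9) + g(8) = 34 + 21 = 55

55


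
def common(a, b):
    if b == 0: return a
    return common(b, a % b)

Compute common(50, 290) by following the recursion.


common(50, 290) = common(290, 50)
common(290, 50) = common(50, 40)
common(50, 40) = common(40, 10)
common(40, 10) = common(10, 0)
common(10, 0) = 10  (base case)

10


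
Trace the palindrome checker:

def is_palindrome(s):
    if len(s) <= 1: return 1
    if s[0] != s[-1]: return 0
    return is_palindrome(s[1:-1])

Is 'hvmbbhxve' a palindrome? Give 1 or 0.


is_palindrome('hvmbbhxve'): s[0]='h' != s[-1]='e' -> return 0
Result: 0 (not a palindrome)

0


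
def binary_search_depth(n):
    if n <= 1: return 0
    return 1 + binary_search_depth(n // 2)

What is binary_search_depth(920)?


920 / 2 = 460
460 / 2 = 230
230 / 2 = 115
115 / 2 = 57
57 / 2 = 28
28 / 2 = 14
14 / 2 = 7
7 / 2 = 3
3 / 2 = 1
Reached 1 after 9 halvings

9


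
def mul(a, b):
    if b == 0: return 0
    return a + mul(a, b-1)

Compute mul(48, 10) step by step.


mul(48, 10) = 48 + mul(48, 9)
mul(48, 9) = 48 + mul(48, 8)
mul(48, 8) = 48 + mul(48, 7)
mul(48, 7) = 48 + mul(48, 6)
mul(48, 6) = 48 + mul(48, 5)
mul(48, 5) = 48 + mul(48, 4)
mul(48, 4) = 48 + mul(48, 3)
mul(48, 3) = 48 + mul(48, 2)
mul(48, 2) = 48 + mul(48, 1)
mul(48, 1) = 48 + mul(48, 0)
mul(48, 0) = 0  (base case)
Total: 48 + 48 + 48 + 48 + 48 + 48 + 48 + 48 + 48 + 48 + 0 = 480

480


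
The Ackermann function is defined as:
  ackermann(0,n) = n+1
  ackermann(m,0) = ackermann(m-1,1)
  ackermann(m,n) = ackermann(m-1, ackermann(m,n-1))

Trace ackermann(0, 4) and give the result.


ackermann(0, 4) = 5
Result: ackermann(0, 4) = 5

5


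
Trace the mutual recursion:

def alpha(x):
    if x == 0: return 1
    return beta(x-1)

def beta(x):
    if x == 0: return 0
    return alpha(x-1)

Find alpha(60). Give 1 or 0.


alpha(60) = beta(59)
beta(59) = alpha(58)
alpha(58) = beta(57)
beta(57) = alpha(56)
alpha(56) = beta(55)
beta(55) = alpha(54)
alpha(54) = beta(53)
beta(53) = alpha(52)
alpha(52) = beta(51)
beta(51) = alpha(50)
alpha(50) = beta(49)
beta(49) = alpha(48)
alpha(48) = beta(47)
beta(47) = alpha(46)
alpha(46) = beta(45)
beta(45) = alpha(44)
alpha(44) = beta(43)
beta(43) = alpha(42)
alpha(42) = beta(41)
beta(41) = alpha(40)
alpha(40) = beta(39)
beta(39) = alpha(38)
alpha(38) = beta(37)
beta(37) = alpha(36)
alpha(36) = beta(35)
beta(35) = alpha(34)
alpha(34) = beta(33)
beta(33) = alpha(32)
alpha(32) = beta(31)
beta(31) = alpha(30)
alpha(30) = beta(29)
beta(29) = alpha(28)
alpha(28) = beta(27)
beta(27) = alpha(26)
alpha(26) = beta(25)
beta(25) = alpha(24)
alpha(24) = beta(23)
beta(23) = alpha(22)
alpha(22) = beta(21)
beta(21) = alpha(20)
alpha(20) = beta(19)
beta(19) = alpha(18)
alpha(18) = beta(17)
beta(17) = alpha(16)
alpha(16) = beta(15)
beta(15) = alpha(14)
alpha(14) = beta(13)
beta(13) = alpha(12)
alpha(12) = beta(11)
beta(11) = alpha(10)
alpha(10) = beta(9)
beta(9) = alpha(8)
alpha(8) = beta(7)
beta(7) = alpha(6)
alpha(6) = beta(5)
beta(5) = alpha(4)
alpha(4) = beta(3)
beta(3) = alpha(2)
alpha(2) = beta(1)
beta(1) = alpha(0)
alpha(0) = 1  (base case)
Result: 1

1


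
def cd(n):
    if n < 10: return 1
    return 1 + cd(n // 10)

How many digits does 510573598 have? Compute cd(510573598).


cd(510573598) = 1 + cd(51057359)
cd(51057359) = 1 + cd(5105735)
cd(5105735) = 1 + cd(510573)
cd(510573) = 1 + cd(51057)
cd(51057) = 1 + cd(5105)
cd(5105) = 1 + cd(510)
cd(510) = 1 + cd(51)
cd(51) = 1 + cd(5)
cd(5) = 1  (base case: 5 < 10)
Unwinding: 1 + 1 + 1 + 1 + 1 + 1 + 1 + 1 + 1 = 9

9


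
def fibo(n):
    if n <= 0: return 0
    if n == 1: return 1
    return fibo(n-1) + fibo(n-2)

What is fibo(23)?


Computing fibo(23) bottom-up:
fibo(0) = 0
fibo(1) = 1
fibo(2) = fibo(1) + fibo(0) = 1 + 0 = 1
fibo(3) = fibo(2) + fibo(1) = 1 + 1 = 2
fibo(4) = fibo(3) + fibo(2) = 2 + 1 = 3
fibo(5) = fibo(4) + fibo(3) = 3 + 2 = 5
fibo(6) = fibo(5) + fibo(4) = 5 + 3 = 8
fibo(7) = fibo(6) + fibo(5) = 8 + 5 = 13
fibo(8) = fibo(7) + fibo(6) = 13 + 8 = 21
fibo(9) = fibo(8) + fibo(7) = 21 + 13 = 34
fibo(10) = fibo(9) + fibo(8) = 34 + 21 = 55
fibo(11) = fibo(10) + fibo(9) = 55 + 34 = 89
fibo(12) = fibo(11) + fibo(10) = 89 + 55 = 144
fibo(13) = fibo(12) + fibo(11) = 144 + 89 = 233
fibo(14) = fibo(13) + fibo(12) = 233 + 144 = 377
fibo(15) = fibo(14) + fibo(13) = 377 + 233 = 610
fibo(16) = fibo(15) + fibo(14) = 610 + 377 = 987
fibo(17) = fibo(16) + fibo(15) = 987 + 610 = 1597
fibo(18) = fibo(17) + fibo(16) = 1597 + 987 = 2584
fibo(19) = fibo(18) + fibo(17) = 2584 + 1597 = 4181
fibo(20) = fibo(19) + fibo(18) = 4181 + 2584 = 6765
fibo(21) = fibo(20) + fibo(19) = 6765 + 4181 = 10946
fibo(22) = fibo(21) + fibo(20) = 10946 + 6765 = 17711
fibo(23) = fibo(22) + fibo(21) = 17711 + 10946 = 28657

28657


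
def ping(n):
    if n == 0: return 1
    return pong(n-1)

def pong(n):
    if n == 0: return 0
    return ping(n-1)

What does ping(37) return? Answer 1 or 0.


ping(37) = pong(36)
pong(36) = ping(35)
ping(35) = pong(34)
pong(34) = ping(33)
ping(33) = pong(32)
pong(32) = ping(31)
ping(31) = pong(30)
pong(30) = ping(29)
ping(29) = pong(28)
pong(28) = ping(27)
ping(27) = pong(26)
pong(26) = ping(25)
ping(25) = pong(24)
pong(24) = ping(23)
ping(23) = pong(22)
pong(22) = ping(21)
ping(21) = pong(20)
pong(20) = ping(19)
ping(19) = pong(18)
pong(18) = ping(17)
ping(17) = pong(16)
pong(16) = ping(15)
ping(15) = pong(14)
pong(14) = ping(13)
ping(13) = pong(12)
pong(12) = ping(11)
ping(11) = pong(10)
pong(10) = ping(9)
ping(9) = pong(8)
pong(8) = ping(7)
ping(7) = pong(6)
pong(6) = ping(5)
ping(5) = pong(4)
pong(4) = ping(3)
ping(3) = pong(2)
pong(2) = ping(1)
ping(1) = pong(0)
pong(0) = 0  (base case)
Result: 0

0


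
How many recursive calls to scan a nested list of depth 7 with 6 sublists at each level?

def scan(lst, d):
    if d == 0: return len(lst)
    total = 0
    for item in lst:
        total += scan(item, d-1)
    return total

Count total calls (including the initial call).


At depth 0 (root): 1 call
At depth 1: each of 1 parents calls scan on 6 children = 6 calls
At depth 2: each of 6 parents calls scan on 6 children = 36 calls
At depth 3: each of 36 parents calls scan on 6 children = 216 calls
At depth 4: each of 216 parents calls scan on 6 children = 1296 calls
At depth 5: each of 1296 parents calls scan on 6 children = 7776 calls
At depth 6: each of 7776 parents calls scan on 6 children = 46656 calls
At depth 7: each of 46656 parents calls scan on 6 children = 279936 calls
Total: 1 + 6 + 36 + 216 + 1296 + 7776 + 46656 + 279936 = 335923

335923


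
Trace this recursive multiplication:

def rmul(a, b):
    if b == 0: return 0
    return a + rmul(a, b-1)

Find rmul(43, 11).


rmul(43, 11) = 43 + rmul(43, 10)
rmul(43, 10) = 43 + rmul(43, 9)
rmul(43, 9) = 43 + rmul(43, 8)
rmul(43, 8) = 43 + rmul(43, 7)
rmul(43, 7) = 43 + rmul(43, 6)
rmul(43, 6) = 43 + rmul(43, 5)
rmul(43, 5) = 43 + rmul(43, 4)
rmul(43, 4) = 43 + rmul(43, 3)
rmul(43, 3) = 43 + rmul(43, 2)
rmul(43, 2) = 43 + rmul(43, 1)
rmul(43, 1) = 43 + rmul(43, 0)
rmul(43, 0) = 0  (base case)
Total: 43 + 43 + 43 + 43 + 43 + 43 + 43 + 43 + 43 + 43 + 43 + 0 = 473

473


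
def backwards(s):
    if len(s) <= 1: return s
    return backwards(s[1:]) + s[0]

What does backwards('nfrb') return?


backwards('nfrb') = backwards('frb') + 'n'
backwards('frb') = backwards('rb') + 'f'
backwards('rb') = backwards('b') + 'r'
backwards('b') = 'b'  (base case)
Concatenating: 'b' + 'r' + 'f' + 'n' = 'brfn'

brfn


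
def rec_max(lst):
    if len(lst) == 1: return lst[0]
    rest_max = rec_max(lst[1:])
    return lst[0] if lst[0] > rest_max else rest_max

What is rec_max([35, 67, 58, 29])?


rec_max([35, 67, 58, 29]): compare 35 with rec_max([67, 58, 29])
rec_max([67, 58, 29]): compare 67 with rec_max([58, 29])
rec_max([58, 29]): compare 58 with rec_max([29])
rec_max([29]) = 29  (base case)
Compare 58 with 29 -> 58
Compare 67 with 58 -> 67
Compare 35 with 67 -> 67

67


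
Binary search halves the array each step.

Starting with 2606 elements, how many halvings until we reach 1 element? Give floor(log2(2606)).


2606 / 2 = 1303
1303 / 2 = 651
651 / 2 = 325
325 / 2 = 162
162 / 2 = 81
81 / 2 = 40
40 / 2 = 20
20 / 2 = 10
10 / 2 = 5
5 / 2 = 2
2 / 2 = 1
Reached 1 after 11 halvings

11


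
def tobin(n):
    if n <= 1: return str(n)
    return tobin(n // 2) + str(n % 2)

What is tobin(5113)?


tobin(5113) = tobin(2556) + '1'
tobin(2556) = tobin(1278) + '0'
tobin(1278) = tobin(639) + '0'
tobin(639) = tobin(319) + '1'
tobin(319) = tobin(159) + '1'
tobin(159) = tobin(79) + '1'
tobin(79) = tobin(39) + '1'
tobin(39) = tobin(19) + '1'
tobin(19) = tobin(9) + '1'
tobin(9) = tobin(4) + '1'
tobin(4) = tobin(2) + '0'
tobin(2) = tobin(1) + '0'
tobin(1) = '1'  (base case)
Concatenating: '1' + '0' + '0' + '1' + '1' + '1' + '1' + '1' + '1' + '1' + '0' + '0' + '1' = '1001111111001'

1001111111001


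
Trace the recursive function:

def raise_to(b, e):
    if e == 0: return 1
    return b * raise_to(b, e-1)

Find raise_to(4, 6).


raise_to(4, 6)
= 4 * raise_to(4, 5)
= 4 * 4 * raise_to(4, 4)
= 4 * 4 * 4 * raise_to(4, 3)
= 4 * 4 * 4 * 4 * raise_to(4, 2)
= 4 * 4 * 4 * 4 * 4 * raise_to(4, 1)
= 4 * 4 * 4 * 4 * 4 * 4 * raise_to(4, 0)
= 4 * 4 * 4 * 4 * 4 * 4 * 1
= 4096

4096


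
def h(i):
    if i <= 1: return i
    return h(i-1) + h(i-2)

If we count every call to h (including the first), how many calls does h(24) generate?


Let C(n) = total calls for h(n)
C(0) = 1, C(1) = 1
C(2) = 1 + C(1) + C(0) = 1 + 1 + 1 = 3
C(3) = 1 + C(2) + C(1) = 1 + 3 + 1 = 5
C(4) = 1 + C(3) + C(2) = 1 + 5 + 3 = 9
C(5) = 1 + C(4) + C(3) = 1 + 9 + 5 = 15
C(6) = 1 + C(5) + C(4) = 1 + 15 + 9 = 25
C(7) = 1 + C(6) + C(5) = 1 + 25 + 15 = 41
C(8) = 1 + C(7) + C(6) = 1 + 41 + 25 = 67
C(9) = 1 + C(8) + C(7) = 1 + 67 + 41 = 109
C(10) = 1 + C(9) + C(8) = 1 + 109 + 67 = 177
C(11) = 1 + C(10) + C(9) = 1 + 177 + 109 = 287
C(12) = 1 + C(11) + C(10) = 1 + 287 + 177 = 465
C(13) = 1 + C(12) + C(11) = 1 + 465 + 287 = 753
C(14) = 1 + C(13) + C(12) = 1 + 753 + 465 = 1219
C(15) = 1 + C(14) + C(13) = 1 + 1219 + 753 = 1973
C(16) = 1 + C(15) + C(14) = 1 + 1973 + 1219 = 3193
C(17) = 1 + C(16) + C(15) = 1 + 3193 + 1973 = 5167
C(18) = 1 + C(17) + C(16) = 1 + 5167 + 3193 = 8361
C(19) = 1 + C(18) + C(17) = 1 + 8361 + 5167 = 13529
C(20) = 1 + C(19) + C(18) = 1 + 13529 + 8361 = 21891
C(21) = 1 + C(20) + C(19) = 1 + 21891 + 13529 = 35421
C(22) = 1 + C(21) + C(20) = 1 + 35421 + 21891 = 57313
C(23) = 1 + C(22) + C(21) = 1 + 57313 + 35421 = 92735
C(24) = 1 + C(23) + C(22) = 1 + 92735 + 57313 = 150049

150049


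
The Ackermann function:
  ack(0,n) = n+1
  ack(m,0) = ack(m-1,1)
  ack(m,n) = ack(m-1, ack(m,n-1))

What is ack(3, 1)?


ack(3, 1) = ack(2, ack(3, 0))
  ack(3, 0) = ack(2, 1)
    ack(2, 1) = ack(1, ack(2, 0))
      ack(2, 0) = ack(1, 1)
        ack(1, 1) = ack(0, ack(1, 0))
          ack(1, 0) = ack(0, 1)
          ack(0, 1) = 2
          = ack(0, 2)
          ack(0, 2) = 3
      = ack(1, 3)
      ack(1, 3) = ack(0, ack(1, 2))
        ack(1, 2) = ack(0, ack(1, 1))
          ack(1, 1) = ack(0, ack(1, 0))
          ack(1, 0) = ack(0, 1)
          ack(0, 1) = 2
            = ack(0, 2)
          ack(0, 2) = 3
          = ack(0, 3)
          ack(0, 3) = 4
        = ack(0, 4)
        ack(0, 4) = 5
  = ack(2, 5)
  ack(2, 5) = ack(1, ack(2, 4))
    ack(2, 4) = ack(1, ack(2, 3))
      ack(2, 3) = ack(1, ack(2, 2))
... (trace truncated)
Result: ack(3, 1) = 13

13


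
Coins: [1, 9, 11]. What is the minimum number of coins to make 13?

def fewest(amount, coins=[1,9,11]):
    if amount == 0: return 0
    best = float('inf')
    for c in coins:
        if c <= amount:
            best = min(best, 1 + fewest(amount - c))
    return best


Building up with DP:
fewest(0) = 0
fewest(1) = min(1+fewest(0)=1+0=1) = 1
fewest(2) = min(1+fewest(1)=1+1=2) = 2
fewest(3) = min(1+fewest(2)=1+2=3) = 3
fewest(4) = min(1+fewest(3)=1+3=4) = 4
fewest(5) = min(1+fewest(4)=1+4=5) = 5
fewest(6) = min(1+fewest(5)=1+5=6) = 6
fewest(7) = min(1+fewest(6)=1+6=7) = 7
fewest(8) = min(1+fewest(7)=1+7=8) = 8
fewest(9) = min(1+fewest(8)=1+8=9, 1+fewest(0)=1+0=1) = 1
fewest(10) = min(1+fewest(9)=1+1=2, 1+fewest(1)=1+1=2) = 2
fewest(11) = min(1+fewest(10)=1+2=3, 1+fewest(2)=1+2=3, 1+fewest(0)=1+0=1) = 1
fewest(12) = min(1+fewest(11)=1+1=2, 1+fewest(3)=1+3=4, 1+fewest(1)=1+1=2) = 2
fewest(13) = min(1+fewest(12)=1+2=3, 1+fewest(4)=1+4=5, 1+fewest(2)=1+2=3) = 3

3


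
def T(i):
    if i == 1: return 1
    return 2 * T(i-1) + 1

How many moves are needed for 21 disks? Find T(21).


T(21) = 2 * T(20) + 1
T(20) = 2 * T(19) + 1
T(19) = 2 * T(18) + 1
T(18) = 2 * T(17) + 1
T(17) = 2 * T(16) + 1
T(16) = 2 * T(15) + 1
T(15) = 2 * T(14) + 1
T(14) = 2 * T(13) + 1
T(13) = 2 * T(12) + 1
T(12) = 2 * T(11) + 1
T(11) = 2 * T(10) + 1
T(10) = 2 * T(9) + 1
T(9) = 2 * T(8) + 1
T(8) = 2 * T(7) + 1
T(7) = 2 * T(6) + 1
T(6) = 2 * T(5) + 1
T(5) = 2 * T(4) + 1
T(4) = 2 * T(3) + 1
T(3) = 2 * T(2) + 1
T(2) = 2 * T(1) + 1
T(1) = 1  (base case)
T(2) = 2 * 1 + 1 = 3
T(3) = 2 * 3 + 1 = 7
T(4) = 2 * 7 + 1 = 15
T(5) = 2 * 15 + 1 = 31
T(6) = 2 * 31 + 1 = 63
T(7) = 2 * 63 + 1 = 127
T(8) = 2 * 127 + 1 = 255
T(9) = 2 * 255 + 1 = 511
T(10) = 2 * 511 + 1 = 1023
T(11) = 2 * 1023 + 1 = 2047
T(12) = 2 * 2047 + 1 = 4095
T(13) = 2 * 4095 + 1 = 8191
T(14) = 2 * 8191 + 1 = 16383
T(15) = 2 * 16383 + 1 = 32767
T(16) = 2 * 32767 + 1 = 65535
T(17) = 2 * 65535 + 1 = 131071
T(18) = 2 * 131071 + 1 = 262143
T(19) = 2 * 262143 + 1 = 524287
T(20) = 2 * 524287 + 1 = 1048575
T(21) = 2 * 1048575 + 1 = 2097151

2097151


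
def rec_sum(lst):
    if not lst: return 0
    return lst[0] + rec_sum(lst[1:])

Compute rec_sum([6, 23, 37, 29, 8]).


rec_sum([6, 23, 37, 29, 8]) = 6 + rec_sum([23, 37, 29, 8])
rec_sum([23, 37, 29, 8]) = 23 + rec_sum([37, 29, 8])
rec_sum([37, 29, 8]) = 37 + rec_sum([29, 8])
rec_sum([29, 8]) = 29 + rec_sum([8])
rec_sum([8]) = 8 + rec_sum([])
rec_sum([]) = 0  (base case)
Total: 6 + 23 + 37 + 29 + 8 + 0 = 103

103


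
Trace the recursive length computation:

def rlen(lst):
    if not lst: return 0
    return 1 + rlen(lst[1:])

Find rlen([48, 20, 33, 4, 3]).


rlen([48, 20, 33, 4, 3]) = 1 + rlen([20, 33, 4, 3])
rlen([20, 33, 4, 3]) = 1 + rlen([33, 4, 3])
rlen([33, 4, 3]) = 1 + rlen([4, 3])
rlen([4, 3]) = 1 + rlen([3])
rlen([3]) = 1 + rlen([])
rlen([]) = 0  (base case)
Unwinding: 1 + 1 + 1 + 1 + 1 + 0 = 5

5


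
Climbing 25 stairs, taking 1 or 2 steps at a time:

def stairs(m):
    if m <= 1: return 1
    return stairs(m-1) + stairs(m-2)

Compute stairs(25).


Building up from base cases:
stairs(0) = 1
stairs(1) = 1
stairs(2) = stairs(1) + stairs(0) = 1 + 1 = 2
stairs(3) = stairs(2) + stairs(1) = 2 + 1 = 3
stairs(4) = stairs(3) + stairs(2) = 3 + 2 = 5
stairs(5) = stairs(4) + stairs(3) = 5 + 3 = 8
stairs(6) = stairs(5) + stairs(4) = 8 + 5 = 13
stairs(7) = stairs(6) + stairs(5) = 13 + 8 = 21
stairs(8) = stairs(7) + stairs(6) = 21 + 13 = 34
stairs(9) = stairs(8) + stairs(7) = 34 + 21 = 55
stairs(10) = stairs(9) + stairs(8) = 55 + 34 = 89
stairs(11) = stairs(10) + stairs(9) = 89 + 55 = 144
stairs(12) = stairs(11) + stairs(10) = 144 + 89 = 233
stairs(13) = stairs(12) + stairs(11) = 233 + 144 = 377
stairs(14) = stairs(13) + stairs(12) = 377 + 233 = 610
stairs(15) = stairs(14) + stairs(13) = 610 + 377 = 987
stairs(16) = stairs(15) + stairs(14) = 987 + 610 = 1597
stairs(17) = stairs(16) + stairs(15) = 1597 + 987 = 2584
stairs(18) = stairs(17) + stairs(16) = 2584 + 1597 = 4181
stairs(19) = stairs(18) + stairs(17) = 4181 + 2584 = 6765
stairs(20) = stairs(19) + stairs(18) = 6765 + 4181 = 10946
stairs(21) = stairs(20) + stairs(19) = 10946 + 6765 = 17711
stairs(22) = stairs(21) + stairs(20) = 17711 + 10946 = 28657
stairs(23) = stairs(22) + stairs(21) = 28657 + 17711 = 46368
stairs(24) = stairs(23) + stairs(22) = 46368 + 28657 = 75025
stairs(25) = stairs(24) + stairs(23) = 75025 + 46368 = 121393

121393


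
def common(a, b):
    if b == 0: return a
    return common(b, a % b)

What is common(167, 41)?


common(167, 41) = common(41, 3)
common(41, 3) = common(3, 2)
common(3, 2) = common(2, 1)
common(2, 1) = common(1, 0)
common(1, 0) = 1  (base case)

1


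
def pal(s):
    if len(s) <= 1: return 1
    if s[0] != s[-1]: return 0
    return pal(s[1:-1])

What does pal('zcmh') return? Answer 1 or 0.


pal('zcmh'): s[0]='z' != s[-1]='h' -> return 0
Result: 0 (not a palindrome)

0


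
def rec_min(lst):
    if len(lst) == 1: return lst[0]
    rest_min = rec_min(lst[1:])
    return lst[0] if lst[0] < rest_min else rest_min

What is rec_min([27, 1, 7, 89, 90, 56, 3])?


rec_min([27, 1, 7, 89, 90, 56, 3]): compare 27 with rec_min([1, 7, 89, 90, 56, 3])
rec_min([1, 7, 89, 90, 56, 3]): compare 1 with rec_min([7, 89, 90, 56, 3])
rec_min([7, 89, 90, 56, 3]): compare 7 with rec_min([89, 90, 56, 3])
rec_min([89, 90, 56, 3]): compare 89 with rec_min([90, 56, 3])
rec_min([90, 56, 3]): compare 90 with rec_min([56, 3])
rec_min([56, 3]): compare 56 with rec_min([3])
rec_min([3]) = 3  (base case)
Compare 56 with 3 -> 3
Compare 90 with 3 -> 3
Compare 89 with 3 -> 3
Compare 7 with 3 -> 3
Compare 1 with 3 -> 1
Compare 27 with 1 -> 1

1


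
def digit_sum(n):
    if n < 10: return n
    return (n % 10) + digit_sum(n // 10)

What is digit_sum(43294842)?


digit_sum(43294842) = 2 + digit_sum(4329484)
digit_sum(4329484) = 4 + digit_sum(432948)
digit_sum(432948) = 8 + digit_sum(43294)
digit_sum(43294) = 4 + digit_sum(4329)
digit_sum(4329) = 9 + digit_sum(432)
digit_sum(432) = 2 + digit_sum(43)
digit_sum(43) = 3 + digit_sum(4)
digit_sum(4) = 4  (base case)
Total: 2 + 4 + 8 + 4 + 9 + 2 + 3 + 4 = 36

36


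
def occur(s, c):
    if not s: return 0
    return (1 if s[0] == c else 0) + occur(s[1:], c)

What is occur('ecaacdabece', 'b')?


s[0]='e' != 'b' -> 0
s[0]='c' != 'b' -> 0
s[0]='a' != 'b' -> 0
s[0]='a' != 'b' -> 0
s[0]='c' != 'b' -> 0
s[0]='d' != 'b' -> 0
s[0]='a' != 'b' -> 0
s[0]='b' == 'b' -> 1
s[0]='e' != 'b' -> 0
s[0]='c' != 'b' -> 0
s[0]='e' != 'b' -> 0
Sum: 0 + 0 + 0 + 0 + 0 + 0 + 0 + 1 + 0 + 0 + 0 = 1

1


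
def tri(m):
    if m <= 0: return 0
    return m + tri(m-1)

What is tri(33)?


tri(33)
= 33 + 32 + 31 + 30 + 29 + 28 + 27 + 26 + 25 + 24 + 23 + 22 + 21 + 20 + 19 + 18 + 17 + 16 + 15 + 14 + 13 + 12 + 11 + 10 + 9 + 8 + 7 + 6 + 5 + 4 + 3 + 2 + 1 + tri(0)
= 33 + 32 + 31 + 30 + 29 + 28 + 27 + 26 + 25 + 24 + 23 + 22 + 21 + 20 + 19 + 18 + 17 + 16 + 15 + 14 + 13 + 12 + 11 + 10 + 9 + 8 + 7 + 6 + 5 + 4 + 3 + 2 + 1 + 0
= 561

561


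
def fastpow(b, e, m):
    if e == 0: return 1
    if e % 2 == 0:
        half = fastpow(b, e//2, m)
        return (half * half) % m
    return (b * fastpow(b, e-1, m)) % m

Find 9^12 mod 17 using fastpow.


fastpow(9, 12, 17): e is even, compute fastpow(9, 6, 17)
  fastpow(9, 6, 17): e is even, compute fastpow(9, 3, 17)
    fastpow(9, 3, 17): e is odd, compute fastpow(9, 2, 17)
      fastpow(9, 2, 17): e is even, compute fastpow(9, 1, 17)
        fastpow(9, 1, 17): e is odd, compute fastpow(9, 0, 17)
          fastpow(9, 0, 17) = 1
        (9 * 1) % 17 = 9
      half=9, (9*9) % 17 = 13
    (9 * 13) % 17 = 15
  half=15, (15*15) % 17 = 4
half=4, (4*4) % 17 = 16

16


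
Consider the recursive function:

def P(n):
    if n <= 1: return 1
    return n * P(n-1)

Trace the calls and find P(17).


P(17)
= 17 * P(16)
= 17 * 16 * P(15)
= 17 * 16 * 15 * P(14)
= 17 * 16 * 15 * 14 * P(13)
= 17 * 16 * 15 * 14 * 13 * P(12)
= 17 * 16 * 15 * 14 * 13 * 12 * P(11)
= 17 * 16 * 15 * 14 * 13 * 12 * 11 * P(10)
= 17 * 16 * 15 * 14 * 13 * 12 * 11 * 10 * P(9)
= 17 * 16 * 15 * 14 * 13 * 12 * 11 * 10 * 9 * P(8)
= 17 * 16 * 15 * 14 * 13 * 12 * 11 * 10 * 9 * 8 * P(7)
= 17 * 16 * 15 * 14 * 13 * 12 * 11 * 10 * 9 * 8 * 7 * P(6)
= 17 * 16 * 15 * 14 * 13 * 12 * 11 * 10 * 9 * 8 * 7 * 6 * P(5)
= 17 * 16 * 15 * 14 * 13 * 12 * 11 * 10 * 9 * 8 * 7 * 6 * 5 * P(4)
= 17 * 16 * 15 * 14 * 13 * 12 * 11 * 10 * 9 * 8 * 7 * 6 * 5 * 4 * P(3)
= 17 * 16 * 15 * 14 * 13 * 12 * 11 * 10 * 9 * 8 * 7 * 6 * 5 * 4 * 3 * P(2)
= 17 * 16 * 15 * 14 * 13 * 12 * 11 * 10 * 9 * 8 * 7 * 6 * 5 * 4 * 3 * 2 * P(1)
= 17 * 16 * 15 * 14 * 13 * 12 * 11 * 10 * 9 * 8 * 7 * 6 * 5 * 4 * 3 * 2 * 1
= 355687428096000

355687428096000


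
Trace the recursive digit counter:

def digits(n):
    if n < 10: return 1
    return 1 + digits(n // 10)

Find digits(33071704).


digits(33071704) = 1 + digits(3307170)
digits(3307170) = 1 + digits(330717)
digits(330717) = 1 + digits(33071)
digits(33071) = 1 + digits(3307)
digits(3307) = 1 + digits(330)
digits(330) = 1 + digits(33)
digits(33) = 1 + digits(3)
digits(3) = 1  (base case: 3 < 10)
Unwinding: 1 + 1 + 1 + 1 + 1 + 1 + 1 + 1 = 8

8


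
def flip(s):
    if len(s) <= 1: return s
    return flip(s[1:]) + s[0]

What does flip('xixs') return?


flip('xixs') = flip('ixs') + 'x'
flip('ixs') = flip('xs') + 'i'
flip('xs') = flip('s') + 'x'
flip('s') = 's'  (base case)
Concatenating: 's' + 'x' + 'i' + 'x' = 'sxix'

sxix


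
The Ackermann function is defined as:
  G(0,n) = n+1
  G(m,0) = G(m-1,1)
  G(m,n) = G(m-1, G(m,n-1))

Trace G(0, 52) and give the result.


G(0, 52) = 53
Result: G(0, 52) = 53

53


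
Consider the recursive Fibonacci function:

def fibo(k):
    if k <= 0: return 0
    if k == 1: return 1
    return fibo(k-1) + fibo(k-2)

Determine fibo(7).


Computing fibo(7) bottom-up:
fibo(0) = 0
fibo(1) = 1
fibo(2) = fibo(1) + fibo(0) = 1 + 0 = 1
fibo(3) = fibo(2) + fibo(1) = 1 + 1 = 2
fibo(4) = fibo(3) + fibo(2) = 2 + 1 = 3
fibo(5) = fibo(4) + fibo(3) = 3 + 2 = 5
fibo(6) = fibo(5) + fibo(4) = 5 + 3 = 8
fibo(7) = fibo(6) + fibo(5) = 8 + 5 = 13

13


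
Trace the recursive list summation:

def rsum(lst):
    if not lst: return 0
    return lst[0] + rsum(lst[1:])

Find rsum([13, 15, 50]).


rsum([13, 15, 50]) = 13 + rsum([15, 50])
rsum([15, 50]) = 15 + rsum([50])
rsum([50]) = 50 + rsum([])
rsum([]) = 0  (base case)
Total: 13 + 15 + 50 + 0 = 78

78


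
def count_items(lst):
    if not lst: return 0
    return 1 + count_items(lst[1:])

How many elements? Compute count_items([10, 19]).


count_items([10, 19]) = 1 + count_items([19])
count_items([19]) = 1 + count_items([])
count_items([]) = 0  (base case)
Unwinding: 1 + 1 + 0 = 2

2


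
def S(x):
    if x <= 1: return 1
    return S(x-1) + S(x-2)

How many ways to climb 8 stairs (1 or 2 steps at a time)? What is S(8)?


Building up from base cases:
S(0) = 1
S(1) = 1
S(2) = S(1) + S(0) = 1 + 1 = 2
S(3) = S(2) + S(1) = 2 + 1 = 3
S(4) = S(3) + S(2) = 3 + 2 = 5
S(5) = S(4) + S(3) = 5 + 3 = 8
S(6) = S(5) + S(4) = 8 + 5 = 13
S(7) = S(6) + S(5) = 13 + 8 = 21
S(8) = S(7) + S(6) = 21 + 13 = 34

34


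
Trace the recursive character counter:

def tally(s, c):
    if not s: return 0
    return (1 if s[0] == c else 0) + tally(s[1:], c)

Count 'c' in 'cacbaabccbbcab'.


s[0]='c' == 'c' -> 1
s[0]='a' != 'c' -> 0
s[0]='c' == 'c' -> 1
s[0]='b' != 'c' -> 0
s[0]='a' != 'c' -> 0
s[0]='a' != 'c' -> 0
s[0]='b' != 'c' -> 0
s[0]='c' == 'c' -> 1
s[0]='c' == 'c' -> 1
s[0]='b' != 'c' -> 0
s[0]='b' != 'c' -> 0
s[0]='c' == 'c' -> 1
s[0]='a' != 'c' -> 0
s[0]='b' != 'c' -> 0
Sum: 1 + 0 + 1 + 0 + 0 + 0 + 0 + 1 + 1 + 0 + 0 + 1 + 0 + 0 = 5

5


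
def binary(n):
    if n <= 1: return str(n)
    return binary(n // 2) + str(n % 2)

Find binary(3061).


binary(3061) = binary(1530) + '1'
binary(1530) = binary(765) + '0'
binary(765) = binary(382) + '1'
binary(382) = binary(191) + '0'
binary(191) = binary(95) + '1'
binary(95) = binary(47) + '1'
binary(47) = binary(23) + '1'
binary(23) = binary(11) + '1'
binary(11) = binary(5) + '1'
binary(5) = binary(2) + '1'
binary(2) = binary(1) + '0'
binary(1) = '1'  (base case)
Concatenating: '1' + '0' + '1' + '1' + '1' + '1' + '1' + '1' + '0' + '1' + '0' + '1' = '101111110101'

101111110101


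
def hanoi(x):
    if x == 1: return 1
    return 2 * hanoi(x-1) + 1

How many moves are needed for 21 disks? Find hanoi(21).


hanoi(21) = 2 * hanoi(20) + 1
hanoi(20) = 2 * hanoi(19) + 1
hanoi(19) = 2 * hanoi(18) + 1
hanoi(18) = 2 * hanoi(17) + 1
hanoi(17) = 2 * hanoi(16) + 1
hanoi(16) = 2 * hanoi(15) + 1
hanoi(15) = 2 * hanoi(14) + 1
hanoi(14) = 2 * hanoi(13) + 1
hanoi(13) = 2 * hanoi(12) + 1
hanoi(12) = 2 * hanoi(11) + 1
hanoi(11) = 2 * hanoi(10) + 1
hanoi(10) = 2 * hanoi(9) + 1
hanoi(9) = 2 * hanoi(8) + 1
hanoi(8) = 2 * hanoi(7) + 1
hanoi(7) = 2 * hanoi(6) + 1
hanoi(6) = 2 * hanoi(5) + 1
hanoi(5) = 2 * hanoi(4) + 1
hanoi(4) = 2 * hanoi(3) + 1
hanoi(3) = 2 * hanoi(2) + 1
hanoi(2) = 2 * hanoi(1) + 1
hanoi(1) = 1  (base case)
hanoi(2) = 2 * 1 + 1 = 3
hanoi(3) = 2 * 3 + 1 = 7
hanoi(4) = 2 * 7 + 1 = 15
hanoi(5) = 2 * 15 + 1 = 31
hanoi(6) = 2 * 31 + 1 = 63
hanoi(7) = 2 * 63 + 1 = 127
hanoi(8) = 2 * 127 + 1 = 255
hanoi(9) = 2 * 255 + 1 = 511
hanoi(10) = 2 * 511 + 1 = 1023
hanoi(11) = 2 * 1023 + 1 = 2047
hanoi(12) = 2 * 2047 + 1 = 4095
hanoi(13) = 2 * 4095 + 1 = 8191
hanoi(14) = 2 * 8191 + 1 = 16383
hanoi(15) = 2 * 16383 + 1 = 32767
hanoi(16) = 2 * 32767 + 1 = 65535
hanoi(17) = 2 * 65535 + 1 = 131071
hanoi(18) = 2 * 131071 + 1 = 262143
hanoi(19) = 2 * 262143 + 1 = 524287
hanoi(20) = 2 * 524287 + 1 = 1048575
hanoi(21) = 2 * 1048575 + 1 = 2097151

2097151


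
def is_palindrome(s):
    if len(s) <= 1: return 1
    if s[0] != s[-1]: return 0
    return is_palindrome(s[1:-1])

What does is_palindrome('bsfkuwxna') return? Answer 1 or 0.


is_palindrome('bsfkuwxna'): s[0]='b' != s[-1]='a' -> return 0
Result: 0 (not a palindrome)

0


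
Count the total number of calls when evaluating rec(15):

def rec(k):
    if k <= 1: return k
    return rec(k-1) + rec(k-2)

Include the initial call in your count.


Let C(n) = total calls for rec(n)
C(0) = 1, C(1) = 1
C(2) = 1 + C(1) + C(0) = 1 + 1 + 1 = 3
C(3) = 1 + C(2) + C(1) = 1 + 3 + 1 = 5
C(4) = 1 + C(3) + C(2) = 1 + 5 + 3 = 9
C(5) = 1 + C(4) + C(3) = 1 + 9 + 5 = 15
C(6) = 1 + C(5) + C(4) = 1 + 15 + 9 = 25
C(7) = 1 + C(6) + C(5) = 1 + 25 + 15 = 41
C(8) = 1 + C(7) + C(6) = 1 + 41 + 25 = 67
C(9) = 1 + C(8) + C(7) = 1 + 67 + 41 = 109
C(10) = 1 + C(9) + C(8) = 1 + 109 + 67 = 177
C(11) = 1 + C(10) + C(9) = 1 + 177 + 109 = 287
C(12) = 1 + C(11) + C(10) = 1 + 287 + 177 = 465
C(13) = 1 + C(12) + C(11) = 1 + 465 + 287 = 753
C(14) = 1 + C(13) + C(12) = 1 + 753 + 465 = 1219
C(15) = 1 + C(14) + C(13) = 1 + 1219 + 753 = 1973

1973


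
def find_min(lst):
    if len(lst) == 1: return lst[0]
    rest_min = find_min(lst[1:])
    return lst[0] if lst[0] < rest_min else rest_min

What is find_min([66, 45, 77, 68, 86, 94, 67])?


find_min([66, 45, 77, 68, 86, 94, 67]): compare 66 with find_min([45, 77, 68, 86, 94, 67])
find_min([45, 77, 68, 86, 94, 67]): compare 45 with find_min([77, 68, 86, 94, 67])
find_min([77, 68, 86, 94, 67]): compare 77 with find_min([68, 86, 94, 67])
find_min([68, 86, 94, 67]): compare 68 with find_min([86, 94, 67])
find_min([86, 94, 67]): compare 86 with find_min([94, 67])
find_min([94, 67]): compare 94 with find_min([67])
find_min([67]) = 67  (base case)
Compare 94 with 67 -> 67
Compare 86 with 67 -> 67
Compare 68 with 67 -> 67
Compare 77 with 67 -> 67
Compare 45 with 67 -> 45
Compare 66 with 45 -> 45

45


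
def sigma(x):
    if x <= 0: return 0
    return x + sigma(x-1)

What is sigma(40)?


sigma(40)
= 40 + 39 + 38 + 37 + 36 + 35 + 34 + 33 + 32 + 31 + 30 + 29 + 28 + 27 + 26 + 25 + 24 + 23 + 22 + 21 + 20 + 19 + 18 + 17 + 16 + 15 + 14 + 13 + 12 + 11 + 10 + 9 + 8 + 7 + 6 + 5 + 4 + 3 + 2 + 1 + sigma(0)
= 40 + 39 + 38 + 37 + 36 + 35 + 34 + 33 + 32 + 31 + 30 + 29 + 28 + 27 + 26 + 25 + 24 + 23 + 22 + 21 + 20 + 19 + 18 + 17 + 16 + 15 + 14 + 13 + 12 + 11 + 10 + 9 + 8 + 7 + 6 + 5 + 4 + 3 + 2 + 1 + 0
= 820

820


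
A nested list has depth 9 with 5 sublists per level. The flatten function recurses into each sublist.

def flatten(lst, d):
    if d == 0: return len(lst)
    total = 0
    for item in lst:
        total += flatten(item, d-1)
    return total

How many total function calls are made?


At depth 0 (root): 1 call
At depth 1: each of 1 parents calls flatten on 5 children = 5 calls
At depth 2: each of 5 parents calls flatten on 5 children = 25 calls
At depth 3: each of 25 parents calls flatten on 5 children = 125 calls
At depth 4: each of 125 parents calls flatten on 5 children = 625 calls
At depth 5: each of 625 parents calls flatten on 5 children = 3125 calls
At depth 6: each of 3125 parents calls flatten on 5 children = 15625 calls
At depth 7: each of 15625 parents calls flatten on 5 children = 78125 calls
At depth 8: each of 78125 parents calls flatten on 5 children = 390625 calls
At depth 9: each of 390625 parents calls flatten on 5 children = 1953125 calls
Total: 1 + 5 + 25 + 125 + 625 + 3125 + 15625 + 78125 + 390625 + 1953125 = 2441406

2441406


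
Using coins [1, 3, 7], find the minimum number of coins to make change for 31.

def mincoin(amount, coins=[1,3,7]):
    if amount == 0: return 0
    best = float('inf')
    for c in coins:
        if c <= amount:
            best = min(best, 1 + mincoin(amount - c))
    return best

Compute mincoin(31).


Building up with DP:
mincoin(0) = 0
mincoin(1) = min(1+mincoin(0)=1+0=1) = 1
mincoin(2) = min(1+mincoin(1)=1+1=2) = 2
mincoin(3) = min(1+mincoin(2)=1+2=3, 1+mincoin(0)=1+0=1) = 1
mincoin(4) = min(1+mincoin(3)=1+1=2, 1+mincoin(1)=1+1=2) = 2
mincoin(5) = min(1+mincoin(4)=1+2=3, 1+mincoin(2)=1+2=3) = 3
mincoin(6) = min(1+mincoin(5)=1+3=4, 1+mincoin(3)=1+1=2) = 2
mincoin(7) = min(1+mincoin(6)=1+2=3, 1+mincoin(4)=1+2=3, 1+mincoin(0)=1+0=1) = 1
mincoin(8) = min(1+mincoin(7)=1+1=2, 1+mincoin(5)=1+3=4, 1+mincoin(1)=1+1=2) = 2
mincoin(9) = min(1+mincoin(8)=1+2=3, 1+mincoin(6)=1+2=3, 1+mincoin(2)=1+2=3) = 3
mincoin(10) = min(1+mincoin(9)=1+3=4, 1+mincoin(7)=1+1=2, 1+mincoin(3)=1+1=2) = 2
mincoin(11) = min(1+mincoin(10)=1+2=3, 1+mincoin(8)=1+2=3, 1+mincoin(4)=1+2=3) = 3
mincoin(12) = min(1+mincoin(11)=1+3=4, 1+mincoin(9)=1+3=4, 1+mincoin(5)=1+3=4) = 4
mincoin(13) = min(1+mincoin(12)=1+4=5, 1+mincoin(10)=1+2=3, 1+mincoin(6)=1+2=3) = 3
mincoin(14) = min(1+mincoin(13)=1+3=4, 1+mincoin(11)=1+3=4, 1+mincoin(7)=1+1=2) = 2
mincoin(15) = min(1+mincoin(14)=1+2=3, 1+mincoin(12)=1+4=5, 1+mincoin(8)=1+2=3) = 3
mincoin(16) = min(1+mincoin(15)=1+3=4, 1+mincoin(13)=1+3=4, 1+mincoin(9)=1+3=4) = 4
mincoin(17) = min(1+mincoin(16)=1+4=5, 1+mincoin(14)=1+2=3, 1+mincoin(10)=1+2=3) = 3
mincoin(18) = min(1+mincoin(17)=1+3=4, 1+mincoin(15)=1+3=4, 1+mincoin(11)=1+3=4) = 4
mincoin(19) = min(1+mincoin(18)=1+4=5, 1+mincoin(16)=1+4=5, 1+mincoin(12)=1+4=5) = 5
mincoin(20) = min(1+mincoin(19)=1+5=6, 1+mincoin(17)=1+3=4, 1+mincoin(13)=1+3=4) = 4
mincoin(21) = min(1+mincoin(20)=1+4=5, 1+mincoin(18)=1+4=5, 1+mincoin(14)=1+2=3) = 3
mincoin(22) = min(1+mincoin(21)=1+3=4, 1+mincoin(19)=1+5=6, 1+mincoin(15)=1+3=4) = 4
mincoin(23) = min(1+mincoin(22)=1+4=5, 1+mincoin(20)=1+4=5, 1+mincoin(16)=1+4=5) = 5
mincoin(24) = min(1+mincoin(23)=1+5=6, 1+mincoin(21)=1+3=4, 1+mincoin(17)=1+3=4) = 4
mincoin(25) = min(1+mincoin(24)=1+4=5, 1+mincoin(22)=1+4=5, 1+mincoin(18)=1+4=5) = 5
mincoin(26) = min(1+mincoin(25)=1+5=6, 1+mincoin(23)=1+5=6, 1+mincoin(19)=1+5=6) = 6
mincoin(27) = min(1+mincoin(26)=1+6=7, 1+mincoin(24)=1+4=5, 1+mincoin(20)=1+4=5) = 5
mincoin(28) = min(1+mincoin(27)=1+5=6, 1+mincoin(25)=1+5=6, 1+mincoin(21)=1+3=4) = 4
mincoin(29) = min(1+mincoin(28)=1+4=5, 1+mincoin(26)=1+6=7, 1+mincoin(22)=1+4=5) = 5
mincoin(30) = min(1+mincoin(29)=1+5=6, 1+mincoin(27)=1+5=6, 1+mincoin(23)=1+5=6) = 6
mincoin(31) = min(1+mincoin(30)=1+6=7, 1+mincoin(28)=1+4=5, 1+mincoin(24)=1+4=5) = 5

5
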